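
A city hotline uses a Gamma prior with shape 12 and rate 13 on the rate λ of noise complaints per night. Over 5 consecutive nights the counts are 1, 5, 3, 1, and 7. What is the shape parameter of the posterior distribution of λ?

29

Total count: 1 + 5 + 3 + 1 + 7 = 17.
Total exposure: 5 nights.
The Gamma prior is conjugate for the Poisson rate, so λ | data ~ Gamma(12+17, 13+5) = Gamma(29, 18).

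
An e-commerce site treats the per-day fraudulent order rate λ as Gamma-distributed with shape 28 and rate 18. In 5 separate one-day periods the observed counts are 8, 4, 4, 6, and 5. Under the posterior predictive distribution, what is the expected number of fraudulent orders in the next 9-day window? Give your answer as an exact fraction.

Total count: 8 + 4 + 4 + 6 + 5 = 27.
Total exposure: 5 days.
By Gamma–Poisson conjugacy, the posterior is Gamma(α + Σx, β + Σt) = Gamma(28 + 27, 18 + 5) = Gamma(55, 23).
Predictive mean over a 9-day window = T·E[λ|data] = 9·55/23 = 495/23.

495/23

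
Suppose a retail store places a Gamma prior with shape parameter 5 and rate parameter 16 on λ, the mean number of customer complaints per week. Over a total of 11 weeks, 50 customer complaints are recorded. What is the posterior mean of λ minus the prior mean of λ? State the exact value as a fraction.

745/432

Total count 50 over total exposure 11 weeks.
By Gamma–Poisson conjugacy, the posterior is Gamma(α + Σx, β + Σt) = Gamma(5 + 50, 16 + 11) = Gamma(55, 27).
Posterior mean = 55/27 = 55/27; prior mean = 5/16 = 5/16. Difference = 55/27 − 5/16 = 745/432.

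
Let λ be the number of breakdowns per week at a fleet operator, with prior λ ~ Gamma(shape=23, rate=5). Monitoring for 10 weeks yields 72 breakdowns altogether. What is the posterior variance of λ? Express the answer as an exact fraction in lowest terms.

19/45

Total count 72 over total exposure 10 weeks.
The Gamma prior is conjugate for the Poisson rate, so λ | data ~ Gamma(23+72, 5+10) = Gamma(95, 15).
Posterior variance = α'/β'² = 95/225 = 19/45.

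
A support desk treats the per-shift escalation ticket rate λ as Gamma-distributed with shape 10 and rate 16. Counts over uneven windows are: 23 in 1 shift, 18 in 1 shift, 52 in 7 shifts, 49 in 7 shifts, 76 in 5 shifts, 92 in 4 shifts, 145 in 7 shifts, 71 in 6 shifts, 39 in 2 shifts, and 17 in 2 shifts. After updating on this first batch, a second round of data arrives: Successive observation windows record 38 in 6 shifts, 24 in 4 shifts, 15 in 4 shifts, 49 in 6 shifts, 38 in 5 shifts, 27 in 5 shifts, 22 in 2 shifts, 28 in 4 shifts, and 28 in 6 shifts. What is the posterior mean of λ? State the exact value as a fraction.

Total count: 23 + 18 + 52 + 49 + 76 + 92 + 145 + 71 + 39 + 17 = 582.
Total exposure: 1 + 1 + 7 + 7 + 5 + 4 + 7 + 6 + 2 + 2 = 42 shifts.
After the first batch: Gamma(10 + 582, 16 + 42) = Gamma(592, 58).
Total count: 38 + 24 + 15 + 49 + 38 + 27 + 22 + 28 + 28 = 269.
Total exposure: 6 + 4 + 4 + 6 + 5 + 5 + 2 + 4 + 6 = 42 shifts.
After the second batch: Gamma(592 + 269, 58 + 42) = Gamma(861, 100).
Posterior mean = α'/β' = 861/100.

861/100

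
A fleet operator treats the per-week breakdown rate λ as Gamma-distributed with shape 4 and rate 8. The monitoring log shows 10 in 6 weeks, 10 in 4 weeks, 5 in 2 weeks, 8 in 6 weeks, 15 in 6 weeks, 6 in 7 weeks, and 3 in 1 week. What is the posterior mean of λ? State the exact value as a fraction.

61/40

Total count: 10 + 10 + 5 + 8 + 15 + 6 + 3 = 57.
Total exposure: 6 + 4 + 2 + 6 + 6 + 7 + 1 = 32 weeks.
Gamma(α, β) with Poisson data over total exposure Σt gives posterior Gamma(α+Σx, β+Σt) = Gamma(61, 40).
Posterior mean = α'/β' = 61/40.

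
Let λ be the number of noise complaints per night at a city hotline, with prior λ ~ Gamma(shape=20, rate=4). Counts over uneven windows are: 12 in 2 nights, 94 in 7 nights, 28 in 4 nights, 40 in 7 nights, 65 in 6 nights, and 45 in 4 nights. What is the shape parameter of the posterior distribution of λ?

Total count: 12 + 94 + 28 + 40 + 65 + 45 = 284.
Total exposure: 2 + 7 + 4 + 7 + 6 + 4 = 30 nights.
Gamma(α, β) with Poisson data over total exposure Σt gives posterior Gamma(α+Σx, β+Σt) = Gamma(304, 34).

304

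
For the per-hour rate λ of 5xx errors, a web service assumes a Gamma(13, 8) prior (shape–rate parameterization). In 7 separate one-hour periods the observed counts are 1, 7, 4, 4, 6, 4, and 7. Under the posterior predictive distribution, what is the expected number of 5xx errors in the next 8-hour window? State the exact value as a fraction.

Total count: 1 + 7 + 4 + 4 + 6 + 4 + 7 = 33.
Total exposure: 7 hours.
Conjugate update: add total count to the shape and total exposure to the rate, giving Gamma(46, 15).
Predictive mean over an 8-hour window = T·E[λ|data] = 8·46/15 = 368/15.

368/15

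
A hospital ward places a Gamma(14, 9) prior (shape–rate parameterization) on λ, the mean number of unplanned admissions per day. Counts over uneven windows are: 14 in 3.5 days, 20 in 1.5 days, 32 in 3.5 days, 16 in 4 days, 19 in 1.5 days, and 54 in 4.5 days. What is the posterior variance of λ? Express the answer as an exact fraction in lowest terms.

Total count: 14 + 20 + 32 + 16 + 19 + 54 = 155.
Total exposure: 3.5 + 1.5 + 3.5 + 4 + 1.5 + 4.5 = 18.5 days.
The Gamma prior is conjugate for the Poisson rate, so λ | data ~ Gamma(14+155, 9+18.5) = Gamma(169, 55/2).
Posterior variance = α'/β'² = 169/(3025/4) = 676/3025.

676/3025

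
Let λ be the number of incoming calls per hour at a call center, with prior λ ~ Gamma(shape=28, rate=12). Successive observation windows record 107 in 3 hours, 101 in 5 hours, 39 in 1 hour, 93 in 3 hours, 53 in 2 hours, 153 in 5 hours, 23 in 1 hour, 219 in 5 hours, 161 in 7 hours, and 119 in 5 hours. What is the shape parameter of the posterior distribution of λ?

1096

Total count: 107 + 101 + 39 + 93 + 53 + 153 + 23 + 219 + 161 + 119 = 1068.
Total exposure: 3 + 5 + 1 + 3 + 2 + 5 + 1 + 5 + 7 + 5 = 37 hours.
Gamma(α, β) with Poisson data over total exposure Σt gives posterior Gamma(α+Σx, β+Σt) = Gamma(1096, 49).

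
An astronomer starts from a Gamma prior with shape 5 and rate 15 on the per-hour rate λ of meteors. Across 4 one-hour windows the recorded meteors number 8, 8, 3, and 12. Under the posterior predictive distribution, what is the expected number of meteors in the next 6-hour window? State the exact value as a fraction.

216/19

Total count: 8 + 8 + 3 + 12 = 31.
Total exposure: 4 hours.
By Gamma–Poisson conjugacy, the posterior is Gamma(α + Σx, β + Σt) = Gamma(5 + 31, 15 + 4) = Gamma(36, 19).
Predictive mean over a 6-hour window = T·E[λ|data] = 6·36/19 = 216/19.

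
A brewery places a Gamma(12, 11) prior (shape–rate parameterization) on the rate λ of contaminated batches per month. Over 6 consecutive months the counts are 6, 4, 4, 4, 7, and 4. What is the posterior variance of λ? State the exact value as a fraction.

Total count: 6 + 4 + 4 + 4 + 7 + 4 = 29.
Total exposure: 6 months.
Gamma(α, β) with Poisson data over total exposure Σt gives posterior Gamma(α+Σx, β+Σt) = Gamma(41, 17).
Posterior variance = α'/β'² = 41/289.

41/289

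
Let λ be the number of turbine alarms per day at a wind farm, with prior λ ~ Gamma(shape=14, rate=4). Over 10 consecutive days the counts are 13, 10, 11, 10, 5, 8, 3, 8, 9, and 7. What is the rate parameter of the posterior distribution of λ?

14

Total count: 13 + 10 + 11 + 10 + 5 + 8 + 3 + 8 + 9 + 7 = 84.
Total exposure: 10 days.
The Gamma prior is conjugate for the Poisson rate, so λ | data ~ Gamma(14+84, 4+10) = Gamma(98, 14).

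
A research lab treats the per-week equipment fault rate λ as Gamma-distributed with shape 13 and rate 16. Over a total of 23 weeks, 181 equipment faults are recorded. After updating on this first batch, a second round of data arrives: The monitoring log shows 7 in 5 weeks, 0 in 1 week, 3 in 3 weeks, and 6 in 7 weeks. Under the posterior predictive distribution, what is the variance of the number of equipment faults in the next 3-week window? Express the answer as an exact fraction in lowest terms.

7308/605

Total count 181 over total exposure 23 weeks.
After the first batch: Gamma(13 + 181, 16 + 23) = Gamma(194, 39).
Total count: 7 + 0 + 3 + 6 = 16.
Total exposure: 5 + 1 + 3 + 7 = 16 weeks.
After the second batch: Gamma(194 + 16, 39 + 16) = Gamma(210, 55).
The posterior predictive for a window of length T is Negative Binomial with variance T·α'·(β'+T)/β'² = 3·210·58/3025 = 7308/605.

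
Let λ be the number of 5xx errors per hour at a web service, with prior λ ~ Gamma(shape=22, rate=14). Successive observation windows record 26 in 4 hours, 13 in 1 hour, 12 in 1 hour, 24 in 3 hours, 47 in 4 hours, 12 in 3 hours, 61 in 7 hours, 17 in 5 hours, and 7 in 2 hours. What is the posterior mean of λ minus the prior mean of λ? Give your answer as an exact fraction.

1203/308

Total count: 26 + 13 + 12 + 24 + 47 + 12 + 61 + 17 + 7 = 219.
Total exposure: 4 + 1 + 1 + 3 + 4 + 3 + 7 + 5 + 2 = 30 hours.
Gamma(α, β) with Poisson data over total exposure Σt gives posterior Gamma(α+Σx, β+Σt) = Gamma(241, 44).
Posterior mean = 241/44 = 241/44; prior mean = 22/14 = 11/7. Difference = 241/44 − 11/7 = 1203/308.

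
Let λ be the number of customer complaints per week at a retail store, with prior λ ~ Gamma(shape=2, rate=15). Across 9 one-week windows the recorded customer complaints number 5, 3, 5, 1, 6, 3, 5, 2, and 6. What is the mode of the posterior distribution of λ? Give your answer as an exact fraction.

37/24

Total count: 5 + 3 + 5 + 1 + 6 + 3 + 5 + 2 + 6 = 36.
Total exposure: 9 weeks.
Gamma(α, β) with Poisson data over total exposure Σt gives posterior Gamma(α+Σx, β+Σt) = Gamma(38, 24).
Posterior mode = (α'−1)/β' = 37/24.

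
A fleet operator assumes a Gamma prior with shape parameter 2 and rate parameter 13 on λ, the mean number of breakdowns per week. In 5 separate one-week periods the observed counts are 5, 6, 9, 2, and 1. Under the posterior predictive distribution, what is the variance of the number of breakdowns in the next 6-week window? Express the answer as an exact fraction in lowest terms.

100/9

Total count: 5 + 6 + 9 + 2 + 1 = 23.
Total exposure: 5 weeks.
Posterior: α' = 2 + 23 = 25, β' = 13 + 5 = 18.
The posterior predictive for a window of length T is Negative Binomial with variance T·α'·(β'+T)/β'² = 6·25·24/324 = 100/9.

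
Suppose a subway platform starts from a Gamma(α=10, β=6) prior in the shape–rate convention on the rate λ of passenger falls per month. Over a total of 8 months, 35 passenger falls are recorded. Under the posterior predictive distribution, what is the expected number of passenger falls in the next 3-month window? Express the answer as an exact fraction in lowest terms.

Total count 35 over total exposure 8 months.
The Gamma prior is conjugate for the Poisson rate, so λ | data ~ Gamma(10+35, 6+8) = Gamma(45, 14).
Predictive mean over a 3-month window = T·E[λ|data] = 3·45/14 = 135/14.

135/14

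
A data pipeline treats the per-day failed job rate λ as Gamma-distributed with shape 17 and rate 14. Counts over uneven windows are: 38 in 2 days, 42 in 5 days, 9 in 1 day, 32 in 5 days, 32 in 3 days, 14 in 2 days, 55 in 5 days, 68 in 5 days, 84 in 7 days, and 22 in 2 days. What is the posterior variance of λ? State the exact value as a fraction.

413/2601

Total count: 38 + 42 + 9 + 32 + 32 + 14 + 55 + 68 + 84 + 22 = 396.
Total exposure: 2 + 5 + 1 + 5 + 3 + 2 + 5 + 5 + 7 + 2 = 37 days.
Gamma(α, β) with Poisson data over total exposure Σt gives posterior Gamma(α+Σx, β+Σt) = Gamma(413, 51).
Posterior variance = α'/β'² = 413/2601.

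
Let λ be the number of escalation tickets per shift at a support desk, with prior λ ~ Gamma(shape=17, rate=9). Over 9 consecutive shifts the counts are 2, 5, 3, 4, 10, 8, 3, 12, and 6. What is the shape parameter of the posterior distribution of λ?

70

Total count: 2 + 5 + 3 + 4 + 10 + 8 + 3 + 12 + 6 = 53.
Total exposure: 9 shifts.
Posterior: α' = 17 + 53 = 70, β' = 9 + 9 = 18.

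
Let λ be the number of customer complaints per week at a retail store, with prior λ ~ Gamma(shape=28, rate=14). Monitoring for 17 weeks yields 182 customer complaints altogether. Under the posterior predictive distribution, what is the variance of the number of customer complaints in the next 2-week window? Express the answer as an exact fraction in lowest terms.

13860/961

Total count 182 over total exposure 17 weeks.
Posterior: α' = 28 + 182 = 210, β' = 14 + 17 = 31.
The posterior predictive for a window of length T is Negative Binomial with variance T·α'·(β'+T)/β'² = 2·210·33/961 = 13860/961.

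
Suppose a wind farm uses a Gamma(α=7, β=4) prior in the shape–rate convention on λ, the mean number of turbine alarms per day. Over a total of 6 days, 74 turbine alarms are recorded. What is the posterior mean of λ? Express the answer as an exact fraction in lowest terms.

81/10

Total count 74 over total exposure 6 days.
Gamma(α, β) with Poisson data over total exposure Σt gives posterior Gamma(α+Σx, β+Σt) = Gamma(81, 10).
Posterior mean = α'/β' = 81/10.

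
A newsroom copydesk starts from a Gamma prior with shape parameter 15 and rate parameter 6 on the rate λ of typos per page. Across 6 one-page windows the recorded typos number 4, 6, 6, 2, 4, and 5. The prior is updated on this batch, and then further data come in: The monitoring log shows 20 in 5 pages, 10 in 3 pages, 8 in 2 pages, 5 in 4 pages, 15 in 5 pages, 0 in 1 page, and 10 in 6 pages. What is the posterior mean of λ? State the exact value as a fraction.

55/19

Total count: 4 + 6 + 6 + 2 + 4 + 5 = 27.
Total exposure: 6 pages.
After the first batch: Gamma(15 + 27, 6 + 6) = Gamma(42, 12).
Total count: 20 + 10 + 8 + 5 + 15 + 0 + 10 = 68.
Total exposure: 5 + 3 + 2 + 4 + 5 + 1 + 6 = 26 pages.
After the second batch: Gamma(42 + 68, 12 + 26) = Gamma(110, 38).
Posterior mean = α'/β' = 110/38 = 55/19.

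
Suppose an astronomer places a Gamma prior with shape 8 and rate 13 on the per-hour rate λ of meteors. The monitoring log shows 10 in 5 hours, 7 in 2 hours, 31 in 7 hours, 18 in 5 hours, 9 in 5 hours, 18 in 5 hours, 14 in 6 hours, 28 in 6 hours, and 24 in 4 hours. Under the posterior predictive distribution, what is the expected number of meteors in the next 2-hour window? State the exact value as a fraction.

Total count: 10 + 7 + 31 + 18 + 9 + 18 + 14 + 28 + 24 = 159.
Total exposure: 5 + 2 + 7 + 5 + 5 + 5 + 6 + 6 + 4 = 45 hours.
Conjugate update: add total count to the shape and total exposure to the rate, giving Gamma(167, 58).
Predictive mean over a 2-hour window = T·E[λ|data] = 2·167/58 = 167/29.

167/29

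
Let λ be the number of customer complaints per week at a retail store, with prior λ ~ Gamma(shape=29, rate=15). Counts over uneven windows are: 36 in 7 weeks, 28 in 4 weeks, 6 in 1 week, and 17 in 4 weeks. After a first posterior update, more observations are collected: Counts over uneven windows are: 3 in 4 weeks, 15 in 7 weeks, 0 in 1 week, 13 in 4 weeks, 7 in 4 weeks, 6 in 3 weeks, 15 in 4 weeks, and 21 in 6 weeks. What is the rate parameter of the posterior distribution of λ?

64

Total count: 36 + 28 + 6 + 17 = 87.
Total exposure: 7 + 4 + 1 + 4 = 16 weeks.
After the first batch: Gamma(29 + 87, 15 + 16) = Gamma(116, 31).
Total count: 3 + 15 + 0 + 13 + 7 + 6 + 15 + 21 = 80.
Total exposure: 4 + 7 + 1 + 4 + 4 + 3 + 4 + 6 = 33 weeks.
After the second batch: Gamma(116 + 80, 31 + 33) = Gamma(196, 64).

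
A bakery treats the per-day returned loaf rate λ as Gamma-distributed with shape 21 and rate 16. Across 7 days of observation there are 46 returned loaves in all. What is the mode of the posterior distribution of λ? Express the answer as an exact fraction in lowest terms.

66/23

Total count 46 over total exposure 7 days.
Gamma(α, β) with Poisson data over total exposure Σt gives posterior Gamma(α+Σx, β+Σt) = Gamma(67, 23).
Posterior mode = (α'−1)/β' = 66/23.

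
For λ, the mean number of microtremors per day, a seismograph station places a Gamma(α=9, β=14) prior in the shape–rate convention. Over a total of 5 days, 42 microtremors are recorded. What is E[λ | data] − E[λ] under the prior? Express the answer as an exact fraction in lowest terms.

543/266

Total count 42 over total exposure 5 days.
Conjugate update: add total count to the shape and total exposure to the rate, giving Gamma(51, 19).
Posterior mean = 51/19 = 51/19; prior mean = 9/14 = 9/14. Difference = 51/19 − 9/14 = 543/266.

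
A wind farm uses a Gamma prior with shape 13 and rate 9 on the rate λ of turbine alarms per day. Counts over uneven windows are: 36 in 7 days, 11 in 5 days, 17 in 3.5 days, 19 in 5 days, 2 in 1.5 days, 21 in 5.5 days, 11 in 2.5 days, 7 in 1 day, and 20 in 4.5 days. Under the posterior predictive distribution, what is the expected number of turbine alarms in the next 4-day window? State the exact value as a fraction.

1256/89

Total count: 36 + 11 + 17 + 19 + 2 + 21 + 11 + 7 + 20 = 144.
Total exposure: 7 + 5 + 3.5 + 5 + 1.5 + 5.5 + 2.5 + 1 + 4.5 = 35.5 days.
Gamma(α, β) with Poisson data over total exposure Σt gives posterior Gamma(α+Σx, β+Σt) = Gamma(157, 89/2).
Predictive mean over a 4-day window = T·E[λ|data] = 4·157/(89/2) = 1256/89.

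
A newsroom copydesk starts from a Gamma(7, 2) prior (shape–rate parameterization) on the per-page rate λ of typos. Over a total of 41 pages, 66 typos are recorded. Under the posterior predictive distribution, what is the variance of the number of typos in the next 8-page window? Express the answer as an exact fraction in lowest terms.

Total count 66 over total exposure 41 pages.
Gamma(α, β) with Poisson data over total exposure Σt gives posterior Gamma(α+Σx, β+Σt) = Gamma(73, 43).
The posterior predictive for a window of length T is Negative Binomial with variance T·α'·(β'+T)/β'² = 8·73·51/1849 = 29784/1849.

29784/1849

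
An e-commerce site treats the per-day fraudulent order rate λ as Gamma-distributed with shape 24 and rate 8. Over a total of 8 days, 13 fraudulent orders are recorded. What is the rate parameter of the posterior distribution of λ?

Total count 13 over total exposure 8 days.
Gamma(α, β) with Poisson data over total exposure Σt gives posterior Gamma(α+Σx, β+Σt) = Gamma(37, 16).

16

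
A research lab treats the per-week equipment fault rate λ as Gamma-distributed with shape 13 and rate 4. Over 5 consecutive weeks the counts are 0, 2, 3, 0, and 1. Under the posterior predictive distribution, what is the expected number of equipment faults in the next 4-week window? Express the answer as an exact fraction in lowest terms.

Total count: 0 + 2 + 3 + 0 + 1 = 6.
Total exposure: 5 weeks.
The Gamma prior is conjugate for the Poisson rate, so λ | data ~ Gamma(13+6, 4+5) = Gamma(19, 9).
Predictive mean over a 4-week window = T·E[λ|data] = 4·19/9 = 76/9.

76/9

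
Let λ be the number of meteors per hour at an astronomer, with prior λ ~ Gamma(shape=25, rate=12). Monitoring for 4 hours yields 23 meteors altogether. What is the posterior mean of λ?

3

Total count 23 over total exposure 4 hours.
Conjugate update: add total count to the shape and total exposure to the rate, giving Gamma(48, 16).
Posterior mean = α'/β' = 48/16 = 3.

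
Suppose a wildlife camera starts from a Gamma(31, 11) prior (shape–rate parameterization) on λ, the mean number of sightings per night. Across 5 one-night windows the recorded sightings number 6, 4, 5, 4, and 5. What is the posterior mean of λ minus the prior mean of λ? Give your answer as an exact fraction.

Total count: 6 + 4 + 5 + 4 + 5 = 24.
Total exposure: 5 nights.
By Gamma–Poisson conjugacy, the posterior is Gamma(α + Σx, β + Σt) = Gamma(31 + 24, 11 + 5) = Gamma(55, 16).
Posterior mean = 55/16 = 55/16; prior mean = 31/11 = 31/11. Difference = 55/16 − 31/11 = 109/176.

109/176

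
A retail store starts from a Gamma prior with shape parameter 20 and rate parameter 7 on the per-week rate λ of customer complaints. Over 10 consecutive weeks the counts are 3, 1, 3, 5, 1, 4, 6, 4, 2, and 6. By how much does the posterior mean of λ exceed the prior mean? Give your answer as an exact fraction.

Total count: 3 + 1 + 3 + 5 + 1 + 4 + 6 + 4 + 2 + 6 = 35.
Total exposure: 10 weeks.
By Gamma–Poisson conjugacy, the posterior is Gamma(α + Σx, β + Σt) = Gamma(20 + 35, 7 + 10) = Gamma(55, 17).
Posterior mean = 55/17 = 55/17; prior mean = 20/7 = 20/7. Difference = 55/17 − 20/7 = 45/119.

45/119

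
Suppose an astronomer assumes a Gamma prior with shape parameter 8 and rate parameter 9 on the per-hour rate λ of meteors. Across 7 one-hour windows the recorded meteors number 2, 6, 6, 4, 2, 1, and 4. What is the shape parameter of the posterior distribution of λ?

33

Total count: 2 + 6 + 6 + 4 + 2 + 1 + 4 = 25.
Total exposure: 7 hours.
Conjugate update: add total count to the shape and total exposure to the rate, giving Gamma(33, 16).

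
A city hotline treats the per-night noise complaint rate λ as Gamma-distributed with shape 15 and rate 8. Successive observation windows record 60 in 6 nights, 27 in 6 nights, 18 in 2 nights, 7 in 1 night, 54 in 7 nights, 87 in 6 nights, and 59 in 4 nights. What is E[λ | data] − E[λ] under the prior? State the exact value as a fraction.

Total count: 60 + 27 + 18 + 7 + 54 + 87 + 59 = 312.
Total exposure: 6 + 6 + 2 + 1 + 7 + 6 + 4 = 32 nights.
Gamma(α, β) with Poisson data over total exposure Σt gives posterior Gamma(α+Σx, β+Σt) = Gamma(327, 40).
Posterior mean = 327/40 = 327/40; prior mean = 15/8 = 15/8. Difference = 327/40 − 15/8 = 63/10.

63/10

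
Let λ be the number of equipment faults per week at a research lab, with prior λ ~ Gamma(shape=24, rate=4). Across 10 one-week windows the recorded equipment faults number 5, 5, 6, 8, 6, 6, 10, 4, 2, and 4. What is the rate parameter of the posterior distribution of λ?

14

Total count: 5 + 5 + 6 + 8 + 6 + 6 + 10 + 4 + 2 + 4 = 56.
Total exposure: 10 weeks.
The Gamma prior is conjugate for the Poisson rate, so λ | data ~ Gamma(24+56, 4+10) = Gamma(80, 14).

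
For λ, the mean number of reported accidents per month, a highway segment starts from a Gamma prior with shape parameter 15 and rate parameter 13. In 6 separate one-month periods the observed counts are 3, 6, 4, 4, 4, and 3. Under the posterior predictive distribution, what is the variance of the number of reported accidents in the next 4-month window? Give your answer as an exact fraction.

Total count: 3 + 6 + 4 + 4 + 4 + 3 = 24.
Total exposure: 6 months.
Gamma(α, β) with Poisson data over total exposure Σt gives posterior Gamma(α+Σx, β+Σt) = Gamma(39, 19).
The posterior predictive for a window of length T is Negative Binomial with variance T·α'·(β'+T)/β'² = 4·39·23/361 = 3588/361.

3588/361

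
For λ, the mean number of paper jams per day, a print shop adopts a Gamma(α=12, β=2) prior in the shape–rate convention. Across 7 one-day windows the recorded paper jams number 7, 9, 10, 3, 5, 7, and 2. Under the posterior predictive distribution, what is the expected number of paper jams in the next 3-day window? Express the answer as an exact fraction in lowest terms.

55/3

Total count: 7 + 9 + 10 + 3 + 5 + 7 + 2 = 43.
Total exposure: 7 days.
By Gamma–Poisson conjugacy, the posterior is Gamma(α + Σx, β + Σt) = Gamma(12 + 43, 2 + 7) = Gamma(55, 9).
Predictive mean over a 3-day window = T·E[λ|data] = 3·55/9 = 55/3.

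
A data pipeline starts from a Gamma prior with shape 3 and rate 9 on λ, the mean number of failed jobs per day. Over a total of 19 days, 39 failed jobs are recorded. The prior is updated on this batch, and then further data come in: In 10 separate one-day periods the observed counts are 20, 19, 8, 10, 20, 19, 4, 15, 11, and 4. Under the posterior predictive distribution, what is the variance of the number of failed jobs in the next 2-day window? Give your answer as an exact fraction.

3440/361

Total count 39 over total exposure 19 days.
After the first batch: Gamma(3 + 39, 9 + 19) = Gamma(42, 28).
Total count: 20 + 19 + 8 + 10 + 20 + 19 + 4 + 15 + 11 + 4 = 130.
Total exposure: 10 days.
After the second batch: Gamma(42 + 130, 28 + 10) = Gamma(172, 38).
The posterior predictive for a window of length T is Negative Binomial with variance T·α'·(β'+T)/β'² = 2·172·40/1444 = 3440/361.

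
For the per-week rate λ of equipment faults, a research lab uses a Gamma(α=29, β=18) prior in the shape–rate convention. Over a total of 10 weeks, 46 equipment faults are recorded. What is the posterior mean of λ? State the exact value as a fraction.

Total count 46 over total exposure 10 weeks.
Gamma(α, β) with Poisson data over total exposure Σt gives posterior Gamma(α+Σx, β+Σt) = Gamma(75, 28).
Posterior mean = α'/β' = 75/28.

75/28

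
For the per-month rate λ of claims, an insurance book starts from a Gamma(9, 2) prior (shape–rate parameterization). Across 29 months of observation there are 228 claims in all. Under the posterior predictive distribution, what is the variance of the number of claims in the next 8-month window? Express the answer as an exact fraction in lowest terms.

Total count 228 over total exposure 29 months.
Posterior: α' = 9 + 228 = 237, β' = 2 + 29 = 31.
The posterior predictive for a window of length T is Negative Binomial with variance T·α'·(β'+T)/β'² = 8·237·39/961 = 73944/961.

73944/961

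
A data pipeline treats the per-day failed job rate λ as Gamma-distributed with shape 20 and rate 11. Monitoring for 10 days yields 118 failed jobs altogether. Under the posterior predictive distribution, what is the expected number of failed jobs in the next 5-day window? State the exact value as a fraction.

Total count 118 over total exposure 10 days.
Gamma(α, β) with Poisson data over total exposure Σt gives posterior Gamma(α+Σx, β+Σt) = Gamma(138, 21).
Predictive mean over a 5-day window = T·E[λ|data] = 5·138/21 = 230/7.

230/7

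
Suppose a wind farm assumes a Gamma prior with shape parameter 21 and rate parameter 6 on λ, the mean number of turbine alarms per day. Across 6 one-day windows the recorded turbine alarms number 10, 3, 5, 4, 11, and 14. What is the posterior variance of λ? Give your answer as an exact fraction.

17/36

Total count: 10 + 3 + 5 + 4 + 11 + 14 = 47.
Total exposure: 6 days.
Posterior: α' = 21 + 47 = 68, β' = 6 + 6 = 12.
Posterior variance = α'/β'² = 68/144 = 17/36.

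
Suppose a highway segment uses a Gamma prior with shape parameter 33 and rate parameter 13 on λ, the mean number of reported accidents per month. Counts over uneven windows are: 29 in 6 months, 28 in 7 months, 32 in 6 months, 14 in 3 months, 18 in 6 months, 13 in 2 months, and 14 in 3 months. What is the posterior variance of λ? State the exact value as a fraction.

181/2116

Total count: 29 + 28 + 32 + 14 + 18 + 13 + 14 = 148.
Total exposure: 6 + 7 + 6 + 3 + 6 + 2 + 3 = 33 months.
The Gamma prior is conjugate for the Poisson rate, so λ | data ~ Gamma(33+148, 13+33) = Gamma(181, 46).
Posterior variance = α'/β'² = 181/2116.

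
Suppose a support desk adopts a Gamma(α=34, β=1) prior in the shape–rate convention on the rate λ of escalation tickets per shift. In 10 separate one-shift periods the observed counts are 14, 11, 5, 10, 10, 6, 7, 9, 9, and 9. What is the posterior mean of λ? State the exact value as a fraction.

Total count: 14 + 11 + 5 + 10 + 10 + 6 + 7 + 9 + 9 + 9 = 90.
Total exposure: 10 shifts.
Posterior: α' = 34 + 90 = 124, β' = 1 + 10 = 11.
Posterior mean = α'/β' = 124/11.

124/11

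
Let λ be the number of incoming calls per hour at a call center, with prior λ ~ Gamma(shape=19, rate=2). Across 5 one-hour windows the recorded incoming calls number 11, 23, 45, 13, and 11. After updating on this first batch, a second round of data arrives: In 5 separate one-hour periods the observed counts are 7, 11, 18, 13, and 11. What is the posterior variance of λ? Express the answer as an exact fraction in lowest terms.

Total count: 11 + 23 + 45 + 13 + 11 = 103.
Total exposure: 5 hours.
After the first batch: Gamma(19 + 103, 2 + 5) = Gamma(122, 7).
Total count: 7 + 11 + 18 + 13 + 11 = 60.
Total exposure: 5 hours.
After the second batch: Gamma(122 + 60, 7 + 5) = Gamma(182, 12).
Posterior variance = α'/β'² = 182/144 = 91/72.

91/72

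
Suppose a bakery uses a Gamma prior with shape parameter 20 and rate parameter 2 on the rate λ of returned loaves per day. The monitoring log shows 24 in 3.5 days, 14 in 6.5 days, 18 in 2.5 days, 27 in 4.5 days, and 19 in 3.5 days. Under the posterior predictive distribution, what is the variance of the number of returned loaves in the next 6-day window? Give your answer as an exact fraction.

Total count: 24 + 14 + 18 + 27 + 19 = 102.
Total exposure: 3.5 + 6.5 + 2.5 + 4.5 + 3.5 = 20.5 days.
Conjugate update: add total count to the shape and total exposure to the rate, giving Gamma(122, 45/2).
The posterior predictive for a window of length T is Negative Binomial with variance T·α'·(β'+T)/β'² = 6·122·(57/2)/(2025/4) = 9272/225.

9272/225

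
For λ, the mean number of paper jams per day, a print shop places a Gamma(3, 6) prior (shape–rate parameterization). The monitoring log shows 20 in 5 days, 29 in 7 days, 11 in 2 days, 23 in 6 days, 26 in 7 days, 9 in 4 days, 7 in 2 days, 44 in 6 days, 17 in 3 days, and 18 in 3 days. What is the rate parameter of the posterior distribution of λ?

51

Total count: 20 + 29 + 11 + 23 + 26 + 9 + 7 + 44 + 17 + 18 = 204.
Total exposure: 5 + 7 + 2 + 6 + 7 + 4 + 2 + 6 + 3 + 3 = 45 days.
Posterior: α' = 3 + 204 = 207, β' = 6 + 45 = 51.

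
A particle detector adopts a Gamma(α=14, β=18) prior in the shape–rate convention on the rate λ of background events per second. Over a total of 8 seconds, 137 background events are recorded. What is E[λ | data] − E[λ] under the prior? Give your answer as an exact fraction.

1177/234

Total count 137 over total exposure 8 seconds.
The Gamma prior is conjugate for the Poisson rate, so λ | data ~ Gamma(14+137, 18+8) = Gamma(151, 26).
Posterior mean = 151/26 = 151/26; prior mean = 14/18 = 7/9. Difference = 151/26 − 7/9 = 1177/234.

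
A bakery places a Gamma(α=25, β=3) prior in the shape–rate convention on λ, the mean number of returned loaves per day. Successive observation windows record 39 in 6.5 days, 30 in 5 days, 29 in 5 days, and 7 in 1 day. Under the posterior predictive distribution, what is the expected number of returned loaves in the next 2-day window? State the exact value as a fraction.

Total count: 39 + 30 + 29 + 7 = 105.
Total exposure: 6.5 + 5 + 5 + 1 = 17.5 days.
Conjugate update: add total count to the shape and total exposure to the rate, giving Gamma(130, 41/2).
Predictive mean over a 2-day window = T·E[λ|data] = 2·130/(41/2) = 520/41.

520/41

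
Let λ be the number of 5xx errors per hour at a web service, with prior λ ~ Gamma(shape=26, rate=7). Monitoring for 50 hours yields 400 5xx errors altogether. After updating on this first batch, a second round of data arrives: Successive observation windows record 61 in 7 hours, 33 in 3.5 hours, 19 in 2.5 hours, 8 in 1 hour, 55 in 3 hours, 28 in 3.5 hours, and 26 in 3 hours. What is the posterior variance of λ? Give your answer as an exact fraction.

2624/25921

Total count 400 over total exposure 50 hours.
After the first batch: Gamma(26 + 400, 7 + 50) = Gamma(426, 57).
Total count: 61 + 33 + 19 + 8 + 55 + 28 + 26 = 230.
Total exposure: 7 + 3.5 + 2.5 + 1 + 3 + 3.5 + 3 = 23.5 hours.
After the second batch: Gamma(426 + 230, 57 + 23.5) = Gamma(656, 161/2).
Posterior variance = α'/β'² = 656/(25921/4) = 2624/25921.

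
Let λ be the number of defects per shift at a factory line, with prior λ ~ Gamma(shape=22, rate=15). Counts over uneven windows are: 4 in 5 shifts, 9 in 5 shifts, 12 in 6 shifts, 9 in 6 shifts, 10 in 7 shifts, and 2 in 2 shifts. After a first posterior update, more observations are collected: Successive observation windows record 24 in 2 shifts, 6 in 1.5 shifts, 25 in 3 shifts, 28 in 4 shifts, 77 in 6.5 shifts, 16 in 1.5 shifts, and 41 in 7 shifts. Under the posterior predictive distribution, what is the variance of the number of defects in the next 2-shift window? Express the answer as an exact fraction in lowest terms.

167580/20449

Total count: 4 + 9 + 12 + 9 + 10 + 2 = 46.
Total exposure: 5 + 5 + 6 + 6 + 7 + 2 = 31 shifts.
After the first batch: Gamma(22 + 46, 15 + 31) = Gamma(68, 46).
Total count: 24 + 6 + 25 + 28 + 77 + 16 + 41 = 217.
Total exposure: 2 + 1.5 + 3 + 4 + 6.5 + 1.5 + 7 = 25.5 shifts.
After the second batch: Gamma(68 + 217, 46 + 25.5) = Gamma(285, 143/2).
The posterior predictive for a window of length T is Negative Binomial with variance T·α'·(β'+T)/β'² = 2·285·(147/2)/(20449/4) = 167580/20449.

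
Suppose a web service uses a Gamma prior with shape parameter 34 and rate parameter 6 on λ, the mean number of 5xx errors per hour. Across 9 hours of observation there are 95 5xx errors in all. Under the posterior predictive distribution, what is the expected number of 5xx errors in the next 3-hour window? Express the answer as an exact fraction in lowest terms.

Total count 95 over total exposure 9 hours.
Gamma(α, β) with Poisson data over total exposure Σt gives posterior Gamma(α+Σx, β+Σt) = Gamma(129, 15).
Predictive mean over a 3-hour window = T·E[λ|data] = 3·129/15 = 129/5.

129/5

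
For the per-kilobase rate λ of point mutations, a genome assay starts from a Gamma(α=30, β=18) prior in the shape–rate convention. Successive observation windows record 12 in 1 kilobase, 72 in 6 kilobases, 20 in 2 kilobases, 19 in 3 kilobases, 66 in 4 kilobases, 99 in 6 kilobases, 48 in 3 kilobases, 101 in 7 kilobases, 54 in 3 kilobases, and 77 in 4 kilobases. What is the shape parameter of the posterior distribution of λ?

598

Total count: 12 + 72 + 20 + 19 + 66 + 99 + 48 + 101 + 54 + 77 = 568.
Total exposure: 1 + 6 + 2 + 3 + 4 + 6 + 3 + 7 + 3 + 4 = 39 kilobases.
Conjugate update: add total count to the shape and total exposure to the rate, giving Gamma(598, 57).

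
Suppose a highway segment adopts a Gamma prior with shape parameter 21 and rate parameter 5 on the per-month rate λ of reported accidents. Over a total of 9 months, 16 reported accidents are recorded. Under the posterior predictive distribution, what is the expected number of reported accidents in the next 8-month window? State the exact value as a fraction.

Total count 16 over total exposure 9 months.
Gamma(α, β) with Poisson data over total exposure Σt gives posterior Gamma(α+Σx, β+Σt) = Gamma(37, 14).
Predictive mean over an 8-month window = T·E[λ|data] = 8·37/14 = 148/7.

148/7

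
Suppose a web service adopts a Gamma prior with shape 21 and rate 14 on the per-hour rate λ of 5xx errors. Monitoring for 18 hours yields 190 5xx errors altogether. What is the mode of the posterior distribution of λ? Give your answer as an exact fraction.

105/16

Total count 190 over total exposure 18 hours.
Gamma(α, β) with Poisson data over total exposure Σt gives posterior Gamma(α+Σx, β+Σt) = Gamma(211, 32).
Posterior mode = (α'−1)/β' = 210/32 = 105/16.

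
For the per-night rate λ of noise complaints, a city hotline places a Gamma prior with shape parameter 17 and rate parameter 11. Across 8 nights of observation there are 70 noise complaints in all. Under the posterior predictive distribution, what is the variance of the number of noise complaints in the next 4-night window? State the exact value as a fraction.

Total count 70 over total exposure 8 nights.
Gamma(α, β) with Poisson data over total exposure Σt gives posterior Gamma(α+Σx, β+Σt) = Gamma(87, 19).
The posterior predictive for a window of length T is Negative Binomial with variance T·α'·(β'+T)/β'² = 4·87·23/361 = 8004/361.

8004/361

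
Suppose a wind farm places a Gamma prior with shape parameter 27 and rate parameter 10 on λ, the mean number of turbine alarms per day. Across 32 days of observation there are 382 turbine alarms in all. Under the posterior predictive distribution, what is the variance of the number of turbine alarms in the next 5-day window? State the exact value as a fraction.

96115/1764

Total count 382 over total exposure 32 days.
Gamma(α, β) with Poisson data over total exposure Σt gives posterior Gamma(α+Σx, β+Σt) = Gamma(409, 42).
The posterior predictive for a window of length T is Negative Binomial with variance T·α'·(β'+T)/β'² = 5·409·47/1764 = 96115/1764.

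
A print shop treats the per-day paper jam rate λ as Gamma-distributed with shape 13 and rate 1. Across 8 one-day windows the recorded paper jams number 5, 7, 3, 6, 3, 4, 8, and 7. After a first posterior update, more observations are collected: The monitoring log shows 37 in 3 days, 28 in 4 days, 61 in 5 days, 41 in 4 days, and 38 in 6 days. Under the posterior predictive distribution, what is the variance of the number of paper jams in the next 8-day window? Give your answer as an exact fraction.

Total count: 5 + 7 + 3 + 6 + 3 + 4 + 8 + 7 = 43.
Total exposure: 8 days.
After the first batch: Gamma(13 + 43, 1 + 8) = Gamma(56, 9).
Total count: 37 + 28 + 61 + 41 + 38 = 205.
Total exposure: 3 + 4 + 5 + 4 + 6 = 22 days.
After the second batch: Gamma(56 + 205, 9 + 22) = Gamma(261, 31).
The posterior predictive for a window of length T is Negative Binomial with variance T·α'·(β'+T)/β'² = 8·261·39/961 = 81432/961.

81432/961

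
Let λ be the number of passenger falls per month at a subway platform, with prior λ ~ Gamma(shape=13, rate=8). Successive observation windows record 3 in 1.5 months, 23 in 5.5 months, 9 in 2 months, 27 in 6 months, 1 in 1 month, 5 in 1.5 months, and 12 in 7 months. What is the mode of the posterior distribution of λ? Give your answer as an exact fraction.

184/65

Total count: 3 + 23 + 9 + 27 + 1 + 5 + 12 = 80.
Total exposure: 1.5 + 5.5 + 2 + 6 + 1 + 1.5 + 7 = 24.5 months.
Conjugate update: add total count to the shape and total exposure to the rate, giving Gamma(93, 65/2).
Posterior mode = (α'−1)/β' = 92/(65/2) = 184/65.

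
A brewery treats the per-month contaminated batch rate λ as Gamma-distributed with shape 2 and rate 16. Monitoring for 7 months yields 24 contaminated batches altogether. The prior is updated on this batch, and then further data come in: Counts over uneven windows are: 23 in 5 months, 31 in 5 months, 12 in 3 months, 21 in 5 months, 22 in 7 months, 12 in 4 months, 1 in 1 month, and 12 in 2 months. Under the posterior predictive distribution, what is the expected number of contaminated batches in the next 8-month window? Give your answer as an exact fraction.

Total count 24 over total exposure 7 months.
After the first batch: Gamma(2 + 24, 16 + 7) = Gamma(26, 23).
Total count: 23 + 31 + 12 + 21 + 22 + 12 + 1 + 12 = 134.
Total exposure: 5 + 5 + 3 + 5 + 7 + 4 + 1 + 2 = 32 months.
After the second batch: Gamma(26 + 134, 23 + 32) = Gamma(160, 55).
Predictive mean over an 8-month window = T·E[λ|data] = 8·160/55 = 256/11.

256/11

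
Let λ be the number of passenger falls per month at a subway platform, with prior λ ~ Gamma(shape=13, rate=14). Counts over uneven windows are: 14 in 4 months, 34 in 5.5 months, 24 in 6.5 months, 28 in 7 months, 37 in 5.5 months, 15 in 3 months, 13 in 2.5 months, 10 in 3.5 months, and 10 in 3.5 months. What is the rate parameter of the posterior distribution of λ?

Total count: 14 + 34 + 24 + 28 + 37 + 15 + 13 + 10 + 10 = 185.
Total exposure: 4 + 5.5 + 6.5 + 7 + 5.5 + 3 + 2.5 + 3.5 + 3.5 = 41 months.
By Gamma–Poisson conjugacy, the posterior is Gamma(α + Σx, β + Σt) = Gamma(13 + 185, 14 + 41) = Gamma(198, 55).

55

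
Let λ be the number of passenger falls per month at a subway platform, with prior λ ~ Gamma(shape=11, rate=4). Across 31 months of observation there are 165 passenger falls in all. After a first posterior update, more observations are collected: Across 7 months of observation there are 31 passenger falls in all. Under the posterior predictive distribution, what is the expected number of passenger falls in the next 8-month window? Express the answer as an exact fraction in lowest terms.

Total count 165 over total exposure 31 months.
After the first batch: Gamma(11 + 165, 4 + 31) = Gamma(176, 35).
Total count 31 over total exposure 7 months.
After the second batch: Gamma(176 + 31, 35 + 7) = Gamma(207, 42).
Predictive mean over an 8-month window = T·E[λ|data] = 8·207/42 = 276/7.

276/7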